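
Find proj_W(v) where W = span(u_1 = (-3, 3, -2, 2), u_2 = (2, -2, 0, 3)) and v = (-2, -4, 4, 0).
proj_W(v) = (341/203, -341/203, 214/203, -184/203)

Set up U = [u_1 | ... | u_2] ∈ R^(4×2). The projector onto W = col(U) is P = U (U^T U)^(-1) U^T.
Compute U^T U =
  [26, -6]
  [-6, 17],
and U^T v = (-14, 4).
Solve U^T U · c = U^T v for the coefficients: c = (-107/203, 10/203). The projection is proj_W(v) = U c.
Check: (v - proj_W(v)) · u_1 = 0  (should be 0).
Check: (v - proj_W(v)) · u_2 = 0  (should be 0).
Result: proj_W(v) = (341/203, -341/203, 214/203, -184/203).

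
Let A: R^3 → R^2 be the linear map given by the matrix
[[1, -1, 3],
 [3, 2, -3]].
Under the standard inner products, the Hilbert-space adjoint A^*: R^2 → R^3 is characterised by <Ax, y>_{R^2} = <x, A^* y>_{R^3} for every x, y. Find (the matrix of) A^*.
A^* = A^T =
[[1, 3],
 [-1, 2],
 [3, -3]]

For real matrices with standard dot products, the defining identity <Ax, y> = <x, A^* y> gives (Ax)^T y = x^T (A^*) y, i.e. x^T A^T y = x^T (A^*) y. Since this holds for all x, y, we must have A^* = A^T. Therefore
A^* =
[[1, 3],
 [-1, 2],
 [3, -3]].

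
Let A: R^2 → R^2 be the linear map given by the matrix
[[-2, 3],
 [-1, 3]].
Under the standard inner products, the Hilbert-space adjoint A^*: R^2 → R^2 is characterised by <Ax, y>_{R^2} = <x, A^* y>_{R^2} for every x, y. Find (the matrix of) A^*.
A^* = A^T =
[[-2, -1],
 [3, 3]]

For real matrices with standard dot products, the defining identity <Ax, y> = <x, A^* y> gives (Ax)^T y = x^T (A^*) y, i.e. x^T A^T y = x^T (A^*) y. Since this holds for all x, y, we must have A^* = A^T. Therefore
A^* =
[[-2, -1],
 [3, 3]].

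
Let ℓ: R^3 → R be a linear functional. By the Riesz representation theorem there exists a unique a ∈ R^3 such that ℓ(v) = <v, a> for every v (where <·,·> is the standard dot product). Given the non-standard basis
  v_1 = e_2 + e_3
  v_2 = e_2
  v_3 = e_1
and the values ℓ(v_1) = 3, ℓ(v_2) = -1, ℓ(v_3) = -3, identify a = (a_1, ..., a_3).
a = (-3, -1, 4)

Write a = (a_1, ..., a_3) in the standard basis. For each basis vector v_i, ℓ(v_i) = <v_i, a> is a linear equation in the a_j's. Collect the n equations into a matrix system V a = ℓ, where row i of V is v_i (expressed in the standard basis). Since V is invertible (lower-triangular with 1s on the diagonal, up to permutation), solve by back-substitution:
  V =
[[0, 1, 1],
 [0, 1, 0],
 [1, 0, 0]]
  V a = (3, -1, -3)
Solving gives a = (-3, -1, 4).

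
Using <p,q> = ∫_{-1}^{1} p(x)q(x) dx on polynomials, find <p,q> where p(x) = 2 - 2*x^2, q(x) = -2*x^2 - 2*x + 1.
<p,q> = 8/5

Expand the product: p(x)·q(x) = 4*x^4 + 4*x^3 - 6*x^2 - 4*x + 2.
∫_{-1}^{1} of each monomial x^k gives [2/(k+1) if k even, 0 if k odd]. Integrating term-by-term (or equivalently evaluating the antiderivative F(x) = 4*x^5/5 + x^4 - 2*x^3 - 2*x^2 + 2*x at the endpoints):
  F(1) − F(−1) = -1/5 − (-9/5) = 8/5.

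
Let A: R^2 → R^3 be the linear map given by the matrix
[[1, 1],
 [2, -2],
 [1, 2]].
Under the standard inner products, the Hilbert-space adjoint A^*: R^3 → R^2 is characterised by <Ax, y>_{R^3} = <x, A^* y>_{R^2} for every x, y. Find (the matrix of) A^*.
A^* = A^T =
[[1, 2, 1],
 [1, -2, 2]]

For real matrices with standard dot products, the defining identity <Ax, y> = <x, A^* y> gives (Ax)^T y = x^T (A^*) y, i.e. x^T A^T y = x^T (A^*) y. Since this holds for all x, y, we must have A^* = A^T. Therefore
A^* =
[[1, 2, 1],
 [1, -2, 2]].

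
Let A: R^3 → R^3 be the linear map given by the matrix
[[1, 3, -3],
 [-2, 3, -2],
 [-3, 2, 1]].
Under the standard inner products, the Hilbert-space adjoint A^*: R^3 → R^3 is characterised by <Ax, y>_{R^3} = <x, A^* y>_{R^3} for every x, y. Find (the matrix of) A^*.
A^* = A^T =
[[1, -2, -3],
 [3, 3, 2],
 [-3, -2, 1]]

For real matrices with standard dot products, the defining identity <Ax, y> = <x, A^* y> gives (Ax)^T y = x^T (A^*) y, i.e. x^T A^T y = x^T (A^*) y. Since this holds for all x, y, we must have A^* = A^T. Therefore
A^* =
[[1, -2, -3],
 [3, 3, 2],
 [-3, -2, 1]].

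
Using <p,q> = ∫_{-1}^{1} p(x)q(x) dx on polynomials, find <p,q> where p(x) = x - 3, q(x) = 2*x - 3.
<p,q> = 58/3

Expand the product: p(x)·q(x) = 2*x^2 - 9*x + 9.
∫_{-1}^{1} of each monomial x^k gives [2/(k+1) if k even, 0 if k odd]. Integrating term-by-term (or equivalently evaluating the antiderivative F(x) = 2*x^3/3 - 9*x^2/2 + 9*x at the endpoints):
  F(1) − F(−1) = 31/6 − (-85/6) = 58/3.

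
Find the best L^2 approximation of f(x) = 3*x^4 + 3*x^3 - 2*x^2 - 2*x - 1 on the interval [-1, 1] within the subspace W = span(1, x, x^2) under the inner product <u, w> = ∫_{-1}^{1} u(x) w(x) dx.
g(x) = 4*x^2/7 - x/5 - 44/35

The best approximation g ∈ W is the orthogonal projection of f onto W. Writing g = a_0 + a_1 x + a_2 x^2, the coefficients solve the normal equations G · a = b where
  G_{ij} = <φ_i, φ_j> and b_i = <f, φ_i>, with φ_0 = 1, φ_1 = x, φ_2 = x^2.
G =
  [2, 0, 2/3]
  [0, 2/3, 0]
  [2/3, 0, 2/5],
b = (-32/15, -2/15, -64/105).
Solving gives a_0 = -44/35, a_1 = -1/5, a_2 = 4/7, so
  g(x) = 4*x^2/7 - x/5 - 44/35.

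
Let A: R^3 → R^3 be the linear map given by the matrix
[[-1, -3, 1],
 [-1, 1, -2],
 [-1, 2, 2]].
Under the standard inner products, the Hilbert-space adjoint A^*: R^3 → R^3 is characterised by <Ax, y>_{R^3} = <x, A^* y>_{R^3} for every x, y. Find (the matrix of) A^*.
A^* = A^T =
[[-1, -1, -1],
 [-3, 1, 2],
 [1, -2, 2]]

For real matrices with standard dot products, the defining identity <Ax, y> = <x, A^* y> gives (Ax)^T y = x^T (A^*) y, i.e. x^T A^T y = x^T (A^*) y. Since this holds for all x, y, we must have A^* = A^T. Therefore
A^* =
[[-1, -1, -1],
 [-3, 1, 2],
 [1, -2, 2]].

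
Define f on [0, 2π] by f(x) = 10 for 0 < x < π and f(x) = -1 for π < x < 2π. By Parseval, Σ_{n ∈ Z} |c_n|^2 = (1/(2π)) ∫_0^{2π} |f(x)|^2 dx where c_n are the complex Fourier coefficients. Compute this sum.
Σ |c_n|^2 = 101/2

Parseval equates the L^2 energy of f (normalised by 1/(2π)) with the ℓ^2 sum of its Fourier coefficients: (1/(2π)) ∫_0^{2π} |f|^2 = Σ |c_n|^2.
Compute the left side: (1/(2π)) [∫_0^π 10^2 dx + ∫_π^{2π} (-1)^2 dx] = (1/(2π)) · (100π + 1π) = (100 + 1)/2 = 101/2.
So Σ_{n ∈ Z} |c_n|^2 = 101/2.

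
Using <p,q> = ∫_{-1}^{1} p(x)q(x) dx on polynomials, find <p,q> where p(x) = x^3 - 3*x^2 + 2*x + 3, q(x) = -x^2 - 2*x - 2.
<p,q> = -184/15

Expand the product: p(x)·q(x) = -x^5 + x^4 + 2*x^3 - x^2 - 10*x - 6.
∫_{-1}^{1} of each monomial x^k gives [2/(k+1) if k even, 0 if k odd]. Integrating term-by-term (or equivalently evaluating the antiderivative F(x) = -x^6/6 + x^5/5 + x^4/2 - x^3/3 - 5*x^2 - 6*x at the endpoints):
  F(1) − F(−1) = -54/5 − (22/15) = -184/15.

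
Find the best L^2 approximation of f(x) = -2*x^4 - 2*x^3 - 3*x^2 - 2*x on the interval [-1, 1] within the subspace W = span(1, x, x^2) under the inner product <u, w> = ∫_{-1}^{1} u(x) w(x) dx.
g(x) = -33*x^2/7 - 16*x/5 + 6/35

The best approximation g ∈ W is the orthogonal projection of f onto W. Writing g = a_0 + a_1 x + a_2 x^2, the coefficients solve the normal equations G · a = b where
  G_{ij} = <φ_i, φ_j> and b_i = <f, φ_i>, with φ_0 = 1, φ_1 = x, φ_2 = x^2.
G =
  [2, 0, 2/3]
  [0, 2/3, 0]
  [2/3, 0, 2/5],
b = (-14/5, -32/15, -62/35).
Solving gives a_0 = 6/35, a_1 = -16/5, a_2 = -33/7, so
  g(x) = -33*x^2/7 - 16*x/5 + 6/35.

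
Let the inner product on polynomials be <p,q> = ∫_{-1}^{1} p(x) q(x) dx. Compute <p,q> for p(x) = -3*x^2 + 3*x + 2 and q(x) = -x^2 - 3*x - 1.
<p,q> = -122/15

Expand the product: p(x)·q(x) = 3*x^4 + 6*x^3 - 8*x^2 - 9*x - 2.
∫_{-1}^{1} of each monomial x^k gives [2/(k+1) if k even, 0 if k odd]. Integrating term-by-term (or equivalently evaluating the antiderivative F(x) = 3*x^5/5 + 3*x^4/2 - 8*x^3/3 - 9*x^2/2 - 2*x at the endpoints):
  F(1) − F(−1) = -106/15 − (16/15) = -122/15.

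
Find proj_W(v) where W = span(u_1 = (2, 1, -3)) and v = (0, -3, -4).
proj_W(v) = (9/7, 9/14, -27/14)

Set up U = [u_1 | ... | u_1] ∈ R^(3×1). The projector onto W = col(U) is P = U (U^T U)^(-1) U^T.
Compute U^T U =
  [14],
and U^T v = (9).
Solve U^T U · c = U^T v for the coefficients: c = (9/14). The projection is proj_W(v) = U c.
Check: (v - proj_W(v)) · u_1 = 0  (should be 0).
Result: proj_W(v) = (9/7, 9/14, -27/14).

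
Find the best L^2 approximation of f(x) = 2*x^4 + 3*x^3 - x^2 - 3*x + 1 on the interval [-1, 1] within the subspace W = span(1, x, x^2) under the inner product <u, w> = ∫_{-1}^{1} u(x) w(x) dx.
g(x) = 5*x^2/7 - 6*x/5 + 29/35

The best approximation g ∈ W is the orthogonal projection of f onto W. Writing g = a_0 + a_1 x + a_2 x^2, the coefficients solve the normal equations G · a = b where
  G_{ij} = <φ_i, φ_j> and b_i = <f, φ_i>, with φ_0 = 1, φ_1 = x, φ_2 = x^2.
G =
  [2, 0, 2/3]
  [0, 2/3, 0]
  [2/3, 0, 2/5],
b = (32/15, -4/5, 88/105).
Solving gives a_0 = 29/35, a_1 = -6/5, a_2 = 5/7, so
  g(x) = 5*x^2/7 - 6*x/5 + 29/35.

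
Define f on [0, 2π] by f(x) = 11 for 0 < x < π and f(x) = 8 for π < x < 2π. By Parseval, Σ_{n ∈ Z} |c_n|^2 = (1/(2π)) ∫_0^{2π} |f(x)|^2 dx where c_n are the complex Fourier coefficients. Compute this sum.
Σ |c_n|^2 = 185/2

Parseval equates the L^2 energy of f (normalised by 1/(2π)) with the ℓ^2 sum of its Fourier coefficients: (1/(2π)) ∫_0^{2π} |f|^2 = Σ |c_n|^2.
Compute the left side: (1/(2π)) [∫_0^π 11^2 dx + ∫_π^{2π} 8^2 dx] = (1/(2π)) · (121π + 64π) = (121 + 64)/2 = 185/2.
So Σ_{n ∈ Z} |c_n|^2 = 185/2.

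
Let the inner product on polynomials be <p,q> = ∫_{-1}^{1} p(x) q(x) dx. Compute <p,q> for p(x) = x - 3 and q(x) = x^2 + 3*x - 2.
<p,q> = 12

Expand the product: p(x)·q(x) = x^3 - 11*x + 6.
∫_{-1}^{1} of each monomial x^k gives [2/(k+1) if k even, 0 if k odd]. Integrating term-by-term (or equivalently evaluating the antiderivative F(x) = x^4/4 - 11*x^2/2 + 6*x at the endpoints):
  F(1) − F(−1) = 3/4 − (-45/4) = 12.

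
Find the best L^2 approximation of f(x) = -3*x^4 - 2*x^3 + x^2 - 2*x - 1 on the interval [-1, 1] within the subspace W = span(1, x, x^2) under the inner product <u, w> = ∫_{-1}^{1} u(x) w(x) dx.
g(x) = -11*x^2/7 - 16*x/5 - 26/35

The best approximation g ∈ W is the orthogonal projection of f onto W. Writing g = a_0 + a_1 x + a_2 x^2, the coefficients solve the normal equations G · a = b where
  G_{ij} = <φ_i, φ_j> and b_i = <f, φ_i>, with φ_0 = 1, φ_1 = x, φ_2 = x^2.
G =
  [2, 0, 2/3]
  [0, 2/3, 0]
  [2/3, 0, 2/5],
b = (-38/15, -32/15, -118/105).
Solving gives a_0 = -26/35, a_1 = -16/5, a_2 = -11/7, so
  g(x) = -11*x^2/7 - 16*x/5 - 26/35.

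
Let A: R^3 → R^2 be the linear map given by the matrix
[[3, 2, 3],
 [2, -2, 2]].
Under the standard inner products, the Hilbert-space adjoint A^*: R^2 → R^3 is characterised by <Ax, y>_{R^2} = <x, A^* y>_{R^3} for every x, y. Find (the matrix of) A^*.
A^* = A^T =
[[3, 2],
 [2, -2],
 [3, 2]]

For real matrices with standard dot products, the defining identity <Ax, y> = <x, A^* y> gives (Ax)^T y = x^T (A^*) y, i.e. x^T A^T y = x^T (A^*) y. Since this holds for all x, y, we must have A^* = A^T. Therefore
A^* =
[[3, 2],
 [2, -2],
 [3, 2]].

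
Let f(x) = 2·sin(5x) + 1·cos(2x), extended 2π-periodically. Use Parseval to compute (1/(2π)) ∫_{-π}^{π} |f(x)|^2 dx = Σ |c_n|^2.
Σ |c_n|^2 = 5/2

Expand |f|^2 and use orthogonality of {sin(nx), cos(mx)} on [-π, π]:
  ∫_{-π}^{π} sin(nx)^2 dx = π, ∫ cos(mx)^2 dx = π, and cross terms integrate to 0.
So ∫_{-π}^{π} f(x)^2 dx = 2^2 · π + 1^2 · π = (4 + 1)π.
Divide by 2π: (4 + 1)/2 = 5/2.
By Parseval, this equals Σ |c_n|^2.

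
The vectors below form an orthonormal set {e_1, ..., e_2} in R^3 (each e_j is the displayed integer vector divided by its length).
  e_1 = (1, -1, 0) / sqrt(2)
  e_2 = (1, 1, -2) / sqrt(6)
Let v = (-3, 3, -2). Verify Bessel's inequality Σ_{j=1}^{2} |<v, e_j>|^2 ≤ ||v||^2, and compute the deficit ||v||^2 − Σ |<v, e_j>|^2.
Σ |<v, e_j>|^2 = 62/3; ||v||^2 = 22; deficit = 4/3

Write each e_j = u_j / sqrt(<u_j, u_j>) where u_j is the displayed integer vector. Then <v, e_j> = <v, u_j> / sqrt(<u_j, u_j>), so |<v, e_j>|^2 = <v, u_j>^2 / <u_j, u_j>.
Coefficients: <v, e_1> = -6/sqrt(2), <v, e_2> = 4/sqrt(6).
Square and sum: Σ |<v, e_j>|^2 = 62/3.
Compute ||v||^2 = v·v = 22.
Deficit = 22 − 62/3 = 4/3 ≥ 0, confirming Bessel's inequality. (The deficit equals ||v − Σ <v,e_j> e_j||^2, the squared distance from v to span{e_j}.)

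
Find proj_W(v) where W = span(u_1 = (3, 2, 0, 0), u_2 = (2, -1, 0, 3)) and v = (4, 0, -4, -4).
proj_W(v) = (176/83, 234/83, 0, -150/83)

Set up U = [u_1 | ... | u_2] ∈ R^(4×2). The projector onto W = col(U) is P = U (U^T U)^(-1) U^T.
Compute U^T U =
  [13, 4]
  [4, 14],
and U^T v = (12, -4).
Solve U^T U · c = U^T v for the coefficients: c = (92/83, -50/83). The projection is proj_W(v) = U c.
Check: (v - proj_W(v)) · u_1 = 0  (should be 0).
Check: (v - proj_W(v)) · u_2 = 0  (should be 0).
Result: proj_W(v) = (176/83, 234/83, 0, -150/83).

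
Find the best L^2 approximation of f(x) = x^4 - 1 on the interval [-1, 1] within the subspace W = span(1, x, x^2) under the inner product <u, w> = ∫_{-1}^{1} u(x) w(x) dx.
g(x) = 6*x^2/7 - 38/35

The best approximation g ∈ W is the orthogonal projection of f onto W. Writing g = a_0 + a_1 x + a_2 x^2, the coefficients solve the normal equations G · a = b where
  G_{ij} = <φ_i, φ_j> and b_i = <f, φ_i>, with φ_0 = 1, φ_1 = x, φ_2 = x^2.
G =
  [2, 0, 2/3]
  [0, 2/3, 0]
  [2/3, 0, 2/5],
b = (-8/5, 0, -8/21).
Solving gives a_0 = -38/35, a_1 = 0, a_2 = 6/7, so
  g(x) = 6*x^2/7 - 38/35.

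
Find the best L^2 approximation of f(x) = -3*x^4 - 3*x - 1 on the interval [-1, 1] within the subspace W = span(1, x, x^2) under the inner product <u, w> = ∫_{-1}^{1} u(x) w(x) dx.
g(x) = -18*x^2/7 - 3*x - 26/35

The best approximation g ∈ W is the orthogonal projection of f onto W. Writing g = a_0 + a_1 x + a_2 x^2, the coefficients solve the normal equations G · a = b where
  G_{ij} = <φ_i, φ_j> and b_i = <f, φ_i>, with φ_0 = 1, φ_1 = x, φ_2 = x^2.
G =
  [2, 0, 2/3]
  [0, 2/3, 0]
  [2/3, 0, 2/5],
b = (-16/5, -2, -32/21).
Solving gives a_0 = -26/35, a_1 = -3, a_2 = -18/7, so
  g(x) = -18*x^2/7 - 3*x - 26/35.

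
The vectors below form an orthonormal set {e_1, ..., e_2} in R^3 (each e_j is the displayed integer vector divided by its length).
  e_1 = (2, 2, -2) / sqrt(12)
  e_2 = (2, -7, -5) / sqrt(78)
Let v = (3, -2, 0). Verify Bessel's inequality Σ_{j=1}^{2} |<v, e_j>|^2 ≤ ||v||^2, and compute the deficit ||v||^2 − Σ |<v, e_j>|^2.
Σ |<v, e_j>|^2 = 71/13; ||v||^2 = 13; deficit = 98/13

Write each e_j = u_j / sqrt(<u_j, u_j>) where u_j is the displayed integer vector. Then <v, e_j> = <v, u_j> / sqrt(<u_j, u_j>), so |<v, e_j>|^2 = <v, u_j>^2 / <u_j, u_j>.
Coefficients: <v, e_1> = 2/sqrt(12), <v, e_2> = 20/sqrt(78).
Square and sum: Σ |<v, e_j>|^2 = 71/13.
Compute ||v||^2 = v·v = 13.
Deficit = 13 − 71/13 = 98/13 ≥ 0, confirming Bessel's inequality. (The deficit equals ||v − Σ <v,e_j> e_j||^2, the squared distance from v to span{e_j}.)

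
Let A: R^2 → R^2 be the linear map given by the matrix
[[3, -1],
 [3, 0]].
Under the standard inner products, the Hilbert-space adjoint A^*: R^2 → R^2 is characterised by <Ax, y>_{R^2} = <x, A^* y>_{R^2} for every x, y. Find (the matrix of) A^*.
A^* = A^T =
[[3, 3],
 [-1, 0]]

For real matrices with standard dot products, the defining identity <Ax, y> = <x, A^* y> gives (Ax)^T y = x^T (A^*) y, i.e. x^T A^T y = x^T (A^*) y. Since this holds for all x, y, we must have A^* = A^T. Therefore
A^* =
[[3, 3],
 [-1, 0]].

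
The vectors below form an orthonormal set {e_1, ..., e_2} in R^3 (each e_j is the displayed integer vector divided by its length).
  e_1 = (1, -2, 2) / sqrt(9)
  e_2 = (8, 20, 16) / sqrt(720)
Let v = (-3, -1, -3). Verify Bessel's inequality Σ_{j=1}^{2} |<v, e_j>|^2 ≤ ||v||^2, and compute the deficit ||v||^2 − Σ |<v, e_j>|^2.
Σ |<v, e_j>|^2 = 86/5; ||v||^2 = 19; deficit = 9/5

Write each e_j = u_j / sqrt(<u_j, u_j>) where u_j is the displayed integer vector. Then <v, e_j> = <v, u_j> / sqrt(<u_j, u_j>), so |<v, e_j>|^2 = <v, u_j>^2 / <u_j, u_j>.
Coefficients: <v, e_1> = -7/sqrt(9), <v, e_2> = -92/sqrt(720).
Square and sum: Σ |<v, e_j>|^2 = 86/5.
Compute ||v||^2 = v·v = 19.
Deficit = 19 − 86/5 = 9/5 ≥ 0, confirming Bessel's inequality. (The deficit equals ||v − Σ <v,e_j> e_j||^2, the squared distance from v to span{e_j}.)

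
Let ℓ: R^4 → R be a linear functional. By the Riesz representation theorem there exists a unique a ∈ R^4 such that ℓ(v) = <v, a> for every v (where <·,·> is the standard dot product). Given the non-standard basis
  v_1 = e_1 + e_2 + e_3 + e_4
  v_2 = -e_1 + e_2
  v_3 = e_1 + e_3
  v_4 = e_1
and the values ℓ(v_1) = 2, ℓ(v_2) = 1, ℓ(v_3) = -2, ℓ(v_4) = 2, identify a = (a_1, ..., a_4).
a = (2, 3, -4, 1)

Write a = (a_1, ..., a_4) in the standard basis. For each basis vector v_i, ℓ(v_i) = <v_i, a> is a linear equation in the a_j's. Collect the n equations into a matrix system V a = ℓ, where row i of V is v_i (expressed in the standard basis). Since V is invertible (lower-triangular with 1s on the diagonal, up to permutation), solve by back-substitution:
  V =
[[1, 1, 1, 1],
 [-1, 1, 0, 0],
 [1, 0, 1, 0],
 [1, 0, 0, 0]]
  V a = (2, 1, -2, 2)
Solving gives a = (2, 3, -4, 1).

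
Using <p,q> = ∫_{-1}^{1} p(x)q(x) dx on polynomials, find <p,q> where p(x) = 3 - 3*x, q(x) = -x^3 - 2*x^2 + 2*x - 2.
<p,q> = -94/5

Expand the product: p(x)·q(x) = 3*x^4 + 3*x^3 - 12*x^2 + 12*x - 6.
∫_{-1}^{1} of each monomial x^k gives [2/(k+1) if k even, 0 if k odd]. Integrating term-by-term (or equivalently evaluating the antiderivative F(x) = 3*x^5/5 + 3*x^4/4 - 4*x^3 + 6*x^2 - 6*x at the endpoints):
  F(1) − F(−1) = -53/20 − (323/20) = -94/5.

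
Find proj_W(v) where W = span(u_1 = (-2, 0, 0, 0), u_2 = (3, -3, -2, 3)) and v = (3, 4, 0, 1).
proj_W(v) = (3, 27/22, 9/11, -27/22)

Set up U = [u_1 | ... | u_2] ∈ R^(4×2). The projector onto W = col(U) is P = U (U^T U)^(-1) U^T.
Compute U^T U =
  [4, -6]
  [-6, 31],
and U^T v = (-6, 0).
Solve U^T U · c = U^T v for the coefficients: c = (-93/44, -9/22). The projection is proj_W(v) = U c.
Check: (v - proj_W(v)) · u_1 = 0  (should be 0).
Check: (v - proj_W(v)) · u_2 = 0  (should be 0).
Result: proj_W(v) = (3, 27/22, 9/11, -27/22).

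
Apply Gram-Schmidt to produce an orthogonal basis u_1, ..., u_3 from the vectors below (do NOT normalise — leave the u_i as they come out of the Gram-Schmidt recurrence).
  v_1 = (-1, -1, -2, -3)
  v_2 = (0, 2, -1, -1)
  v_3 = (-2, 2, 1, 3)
Orthogonal basis:
  u_1 = (-1, -1, -2, -3)
  u_2 = (1/5, 11/5, -3/5, -2/5)
  u_3 = (-76/27, 10/27, -2/9, 26/27)

Apply the Gram-Schmidt recurrence
  u_1 = v_1
  u_i = v_i − Σ_{j<i} ((v_i · u_j) / (u_j · u_j)) · u_j.

Step by step this gives:
  u_1 = (-1, -1, -2, -3)
  u_2 = (1/5, 11/5, -3/5, -2/5)
  u_3 = (-76/27, 10/27, -2/9, 26/27)

Orthogonality check:
  u_2 · u_1 = 0 (should be 0)
  u_3 · u_1 = 0 (should be 0)
  u_3 · u_2 = 0 (should be 0)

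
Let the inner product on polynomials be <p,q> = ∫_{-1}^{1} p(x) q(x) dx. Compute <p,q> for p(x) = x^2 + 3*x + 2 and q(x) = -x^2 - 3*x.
<p,q> = -116/15

Expand the product: p(x)·q(x) = -x^4 - 6*x^3 - 11*x^2 - 6*x.
∫_{-1}^{1} of each monomial x^k gives [2/(k+1) if k even, 0 if k odd]. Integrating term-by-term (or equivalently evaluating the antiderivative F(x) = -x^5/5 - 3*x^4/2 - 11*x^3/3 - 3*x^2 at the endpoints):
  F(1) − F(−1) = -251/30 − (-19/30) = -116/15.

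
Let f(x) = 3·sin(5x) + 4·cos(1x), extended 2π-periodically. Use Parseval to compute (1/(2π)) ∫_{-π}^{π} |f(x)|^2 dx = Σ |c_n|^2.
Σ |c_n|^2 = 25/2

Expand |f|^2 and use orthogonality of {sin(nx), cos(mx)} on [-π, π]:
  ∫_{-π}^{π} sin(nx)^2 dx = π, ∫ cos(mx)^2 dx = π, and cross terms integrate to 0.
So ∫_{-π}^{π} f(x)^2 dx = 3^2 · π + 4^2 · π = (9 + 16)π.
Divide by 2π: (9 + 16)/2 = 25/2.
By Parseval, this equals Σ |c_n|^2.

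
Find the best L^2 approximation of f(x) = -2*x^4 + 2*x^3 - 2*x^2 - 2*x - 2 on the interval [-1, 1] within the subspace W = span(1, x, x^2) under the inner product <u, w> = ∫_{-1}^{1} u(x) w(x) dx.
g(x) = -26*x^2/7 - 4*x/5 - 64/35

The best approximation g ∈ W is the orthogonal projection of f onto W. Writing g = a_0 + a_1 x + a_2 x^2, the coefficients solve the normal equations G · a = b where
  G_{ij} = <φ_i, φ_j> and b_i = <f, φ_i>, with φ_0 = 1, φ_1 = x, φ_2 = x^2.
G =
  [2, 0, 2/3]
  [0, 2/3, 0]
  [2/3, 0, 2/5],
b = (-92/15, -8/15, -284/105).
Solving gives a_0 = -64/35, a_1 = -4/5, a_2 = -26/7, so
  g(x) = -26*x^2/7 - 4*x/5 - 64/35.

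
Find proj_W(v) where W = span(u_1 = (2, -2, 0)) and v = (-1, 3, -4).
proj_W(v) = (-2, 2, 0)

Set up U = [u_1 | ... | u_1] ∈ R^(3×1). The projector onto W = col(U) is P = U (U^T U)^(-1) U^T.
Compute U^T U =
  [8],
and U^T v = (-8).
Solve U^T U · c = U^T v for the coefficients: c = (-1). The projection is proj_W(v) = U c.
Check: (v - proj_W(v)) · u_1 = 0  (should be 0).
Result: proj_W(v) = (-2, 2, 0).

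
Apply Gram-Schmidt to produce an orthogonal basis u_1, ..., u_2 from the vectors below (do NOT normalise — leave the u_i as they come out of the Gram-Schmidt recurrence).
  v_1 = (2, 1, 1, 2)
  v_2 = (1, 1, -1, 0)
Orthogonal basis:
  u_1 = (2, 1, 1, 2)
  u_2 = (3/5, 4/5, -6/5, -2/5)

Apply the Gram-Schmidt recurrence
  u_1 = v_1
  u_i = v_i − Σ_{j<i} ((v_i · u_j) / (u_j · u_j)) · u_j.

Step by step this gives:
  u_1 = (2, 1, 1, 2)
  u_2 = (3/5, 4/5, -6/5, -2/5)

Orthogonality check:
  u_2 · u_1 = 0 (should be 0)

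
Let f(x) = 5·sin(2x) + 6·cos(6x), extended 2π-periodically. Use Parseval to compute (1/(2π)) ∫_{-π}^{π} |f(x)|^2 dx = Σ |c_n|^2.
Σ |c_n|^2 = 61/2

Expand |f|^2 and use orthogonality of {sin(nx), cos(mx)} on [-π, π]:
  ∫_{-π}^{π} sin(nx)^2 dx = π, ∫ cos(mx)^2 dx = π, and cross terms integrate to 0.
So ∫_{-π}^{π} f(x)^2 dx = 5^2 · π + 6^2 · π = (25 + 36)π.
Divide by 2π: (25 + 36)/2 = 61/2.
By Parseval, this equals Σ |c_n|^2.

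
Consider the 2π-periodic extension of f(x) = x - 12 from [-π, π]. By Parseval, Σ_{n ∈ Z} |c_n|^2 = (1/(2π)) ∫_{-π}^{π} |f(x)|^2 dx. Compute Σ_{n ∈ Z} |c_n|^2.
Σ |c_n|^2 = π^2/3 + 144

Expand and integrate term by term over [-π, π]:
  ∫ (x)^2 dx = 1·(2π^3/3); ∫ 2·1·(-12)·x dx = 0 (odd integrand); ∫ (-12)^2 dx = 144·2π.
So (1/(2π)) ∫_{-π}^{π} (x - 12)^2 dx = 1π^2/3 + 144 = π^2/3 + 144.
Parseval ⇒ Σ |c_n|^2 = π^2/3 + 144.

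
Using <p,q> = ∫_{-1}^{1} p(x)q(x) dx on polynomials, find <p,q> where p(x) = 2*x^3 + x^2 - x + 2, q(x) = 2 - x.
<p,q> = 46/5

Expand the product: p(x)·q(x) = -2*x^4 + 3*x^3 + 3*x^2 - 4*x + 4.
∫_{-1}^{1} of each monomial x^k gives [2/(k+1) if k even, 0 if k odd]. Integrating term-by-term (or equivalently evaluating the antiderivative F(x) = -2*x^5/5 + 3*x^4/4 + x^3 - 2*x^2 + 4*x at the endpoints):
  F(1) − F(−1) = 67/20 − (-117/20) = 46/5.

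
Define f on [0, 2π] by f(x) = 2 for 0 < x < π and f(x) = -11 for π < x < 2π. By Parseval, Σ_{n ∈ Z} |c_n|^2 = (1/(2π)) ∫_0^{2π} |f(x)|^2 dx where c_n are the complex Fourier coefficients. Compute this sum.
Σ |c_n|^2 = 125/2

Parseval equates the L^2 energy of f (normalised by 1/(2π)) with the ℓ^2 sum of its Fourier coefficients: (1/(2π)) ∫_0^{2π} |f|^2 = Σ |c_n|^2.
Compute the left side: (1/(2π)) [∫_0^π 2^2 dx + ∫_π^{2π} (-11)^2 dx] = (1/(2π)) · (4π + 121π) = (4 + 121)/2 = 125/2.
So Σ_{n ∈ Z} |c_n|^2 = 125/2.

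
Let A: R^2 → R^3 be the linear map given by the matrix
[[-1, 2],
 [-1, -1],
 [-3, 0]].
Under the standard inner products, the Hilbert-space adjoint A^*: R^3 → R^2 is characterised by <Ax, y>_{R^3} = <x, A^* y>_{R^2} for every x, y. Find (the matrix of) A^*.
A^* = A^T =
[[-1, -1, -3],
 [2, -1, 0]]

For real matrices with standard dot products, the defining identity <Ax, y> = <x, A^* y> gives (Ax)^T y = x^T (A^*) y, i.e. x^T A^T y = x^T (A^*) y. Since this holds for all x, y, we must have A^* = A^T. Therefore
A^* =
[[-1, -1, -3],
 [2, -1, 0]].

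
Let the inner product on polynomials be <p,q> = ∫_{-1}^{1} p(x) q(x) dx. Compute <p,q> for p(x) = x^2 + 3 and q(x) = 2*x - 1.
<p,q> = -20/3

Expand the product: p(x)·q(x) = 2*x^3 - x^2 + 6*x - 3.
∫_{-1}^{1} of each monomial x^k gives [2/(k+1) if k even, 0 if k odd]. Integrating term-by-term (or equivalently evaluating the antiderivative F(x) = x^4/2 - x^3/3 + 3*x^2 - 3*x at the endpoints):
  F(1) − F(−1) = 1/6 − (41/6) = -20/3.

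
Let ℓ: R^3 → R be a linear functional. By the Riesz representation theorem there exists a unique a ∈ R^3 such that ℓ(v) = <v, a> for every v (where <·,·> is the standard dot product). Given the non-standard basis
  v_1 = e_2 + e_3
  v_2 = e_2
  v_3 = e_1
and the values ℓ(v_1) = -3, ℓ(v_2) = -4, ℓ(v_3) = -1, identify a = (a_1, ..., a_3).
a = (-1, -4, 1)

Write a = (a_1, ..., a_3) in the standard basis. For each basis vector v_i, ℓ(v_i) = <v_i, a> is a linear equation in the a_j's. Collect the n equations into a matrix system V a = ℓ, where row i of V is v_i (expressed in the standard basis). Since V is invertible (lower-triangular with 1s on the diagonal, up to permutation), solve by back-substitution:
  V =
[[0, 1, 1],
 [0, 1, 0],
 [1, 0, 0]]
  V a = (-3, -4, -1)
Solving gives a = (-1, -4, 1).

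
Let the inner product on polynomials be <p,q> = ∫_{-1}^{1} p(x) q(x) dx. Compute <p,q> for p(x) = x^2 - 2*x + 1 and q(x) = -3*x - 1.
<p,q> = 4/3

Expand the product: p(x)·q(x) = -3*x^3 + 5*x^2 - x - 1.
∫_{-1}^{1} of each monomial x^k gives [2/(k+1) if k even, 0 if k odd]. Integrating term-by-term (or equivalently evaluating the antiderivative F(x) = -3*x^4/4 + 5*x^3/3 - x^2/2 - x at the endpoints):
  F(1) − F(−1) = -7/12 − (-23/12) = 4/3.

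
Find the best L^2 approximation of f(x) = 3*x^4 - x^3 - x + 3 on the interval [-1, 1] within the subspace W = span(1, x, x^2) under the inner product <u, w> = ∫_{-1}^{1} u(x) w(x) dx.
g(x) = 18*x^2/7 - 8*x/5 + 96/35

The best approximation g ∈ W is the orthogonal projection of f onto W. Writing g = a_0 + a_1 x + a_2 x^2, the coefficients solve the normal equations G · a = b where
  G_{ij} = <φ_i, φ_j> and b_i = <f, φ_i>, with φ_0 = 1, φ_1 = x, φ_2 = x^2.
G =
  [2, 0, 2/3]
  [0, 2/3, 0]
  [2/3, 0, 2/5],
b = (36/5, -16/15, 20/7).
Solving gives a_0 = 96/35, a_1 = -8/5, a_2 = 18/7, so
  g(x) = 18*x^2/7 - 8*x/5 + 96/35.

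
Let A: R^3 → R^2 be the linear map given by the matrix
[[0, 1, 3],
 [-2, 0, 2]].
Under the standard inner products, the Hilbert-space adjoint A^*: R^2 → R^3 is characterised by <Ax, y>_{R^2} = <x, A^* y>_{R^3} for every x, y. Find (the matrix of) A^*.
A^* = A^T =
[[0, -2],
 [1, 0],
 [3, 2]]

For real matrices with standard dot products, the defining identity <Ax, y> = <x, A^* y> gives (Ax)^T y = x^T (A^*) y, i.e. x^T A^T y = x^T (A^*) y. Since this holds for all x, y, we must have A^* = A^T. Therefore
A^* =
[[0, -2],
 [1, 0],
 [3, 2]].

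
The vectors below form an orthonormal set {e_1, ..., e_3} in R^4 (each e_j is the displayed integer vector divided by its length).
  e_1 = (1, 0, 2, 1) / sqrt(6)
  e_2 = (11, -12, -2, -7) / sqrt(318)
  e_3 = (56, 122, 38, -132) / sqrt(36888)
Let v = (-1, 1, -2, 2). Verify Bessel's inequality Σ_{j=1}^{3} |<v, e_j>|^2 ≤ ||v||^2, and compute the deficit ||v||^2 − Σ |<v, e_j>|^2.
Σ |<v, e_j>|^2 = 1211/174; ||v||^2 = 10; deficit = 529/174

Write each e_j = u_j / sqrt(<u_j, u_j>) where u_j is the displayed integer vector. Then <v, e_j> = <v, u_j> / sqrt(<u_j, u_j>), so |<v, e_j>|^2 = <v, u_j>^2 / <u_j, u_j>.
Coefficients: <v, e_1> = -3/sqrt(6), <v, e_2> = -33/sqrt(318), <v, e_3> = -274/sqrt(36888).
Square and sum: Σ |<v, e_j>|^2 = 1211/174.
Compute ||v||^2 = v·v = 10.
Deficit = 10 − 1211/174 = 529/174 ≥ 0, confirming Bessel's inequality. (The deficit equals ||v − Σ <v,e_j> e_j||^2, the squared distance from v to span{e_j}.)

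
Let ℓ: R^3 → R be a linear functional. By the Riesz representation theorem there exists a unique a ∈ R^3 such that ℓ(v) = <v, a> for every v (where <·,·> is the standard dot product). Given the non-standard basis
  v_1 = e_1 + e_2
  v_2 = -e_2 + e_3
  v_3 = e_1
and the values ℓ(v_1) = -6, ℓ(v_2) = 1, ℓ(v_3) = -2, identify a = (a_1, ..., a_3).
a = (-2, -4, -3)

Write a = (a_1, ..., a_3) in the standard basis. For each basis vector v_i, ℓ(v_i) = <v_i, a> is a linear equation in the a_j's. Collect the n equations into a matrix system V a = ℓ, where row i of V is v_i (expressed in the standard basis). Since V is invertible (lower-triangular with 1s on the diagonal, up to permutation), solve by back-substitution:
  V =
[[1, 1, 0],
 [0, -1, 1],
 [1, 0, 0]]
  V a = (-6, 1, -2)
Solving gives a = (-2, -4, -3).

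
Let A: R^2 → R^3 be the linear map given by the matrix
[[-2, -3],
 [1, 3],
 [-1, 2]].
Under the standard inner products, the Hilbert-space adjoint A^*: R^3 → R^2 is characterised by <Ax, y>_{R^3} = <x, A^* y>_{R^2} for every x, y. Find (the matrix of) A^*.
A^* = A^T =
[[-2, 1, -1],
 [-3, 3, 2]]

For real matrices with standard dot products, the defining identity <Ax, y> = <x, A^* y> gives (Ax)^T y = x^T (A^*) y, i.e. x^T A^T y = x^T (A^*) y. Since this holds for all x, y, we must have A^* = A^T. Therefore
A^* =
[[-2, 1, -1],
 [-3, 3, 2]].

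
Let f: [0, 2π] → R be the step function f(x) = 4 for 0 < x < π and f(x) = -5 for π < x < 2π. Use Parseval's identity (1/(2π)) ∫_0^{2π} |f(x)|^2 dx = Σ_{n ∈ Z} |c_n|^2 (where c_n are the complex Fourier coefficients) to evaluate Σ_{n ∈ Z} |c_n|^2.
Σ |c_n|^2 = 41/2

Parseval equates the L^2 energy of f (normalised by 1/(2π)) with the ℓ^2 sum of its Fourier coefficients: (1/(2π)) ∫_0^{2π} |f|^2 = Σ |c_n|^2.
Compute the left side: (1/(2π)) [∫_0^π 4^2 dx + ∫_π^{2π} (-5)^2 dx] = (1/(2π)) · (16π + 25π) = (16 + 25)/2 = 41/2.
So Σ_{n ∈ Z} |c_n|^2 = 41/2.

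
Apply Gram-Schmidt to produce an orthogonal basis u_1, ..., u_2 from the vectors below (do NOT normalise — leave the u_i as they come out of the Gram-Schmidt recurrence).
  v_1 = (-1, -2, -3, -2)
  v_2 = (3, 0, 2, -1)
Orthogonal basis:
  u_1 = (-1, -2, -3, -2)
  u_2 = (47/18, -7/9, 5/6, -16/9)

Apply the Gram-Schmidt recurrence
  u_1 = v_1
  u_i = v_i − Σ_{j<i} ((v_i · u_j) / (u_j · u_j)) · u_j.

Step by step this gives:
  u_1 = (-1, -2, -3, -2)
  u_2 = (47/18, -7/9, 5/6, -16/9)

Orthogonality check:
  u_2 · u_1 = 0 (should be 0)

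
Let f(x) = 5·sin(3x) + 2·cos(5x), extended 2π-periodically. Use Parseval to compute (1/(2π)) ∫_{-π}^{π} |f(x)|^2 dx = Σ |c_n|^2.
Σ |c_n|^2 = 29/2

Expand |f|^2 and use orthogonality of {sin(nx), cos(mx)} on [-π, π]:
  ∫_{-π}^{π} sin(nx)^2 dx = π, ∫ cos(mx)^2 dx = π, and cross terms integrate to 0.
So ∫_{-π}^{π} f(x)^2 dx = 5^2 · π + 2^2 · π = (25 + 4)π.
Divide by 2π: (25 + 4)/2 = 29/2.
By Parseval, this equals Σ |c_n|^2.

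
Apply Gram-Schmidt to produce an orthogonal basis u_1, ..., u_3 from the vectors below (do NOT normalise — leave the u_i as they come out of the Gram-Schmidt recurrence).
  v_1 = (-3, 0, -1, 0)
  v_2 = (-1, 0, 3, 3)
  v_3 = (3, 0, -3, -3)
Orthogonal basis:
  u_1 = (-3, 0, -1, 0)
  u_2 = (-1, 0, 3, 3)
  u_3 = (9/95, 0, -27/95, 6/19)

Apply the Gram-Schmidt recurrence
  u_1 = v_1
  u_i = v_i − Σ_{j<i} ((v_i · u_j) / (u_j · u_j)) · u_j.

Step by step this gives:
  u_1 = (-3, 0, -1, 0)
  u_2 = (-1, 0, 3, 3)
  u_3 = (9/95, 0, -27/95, 6/19)

Orthogonality check:
  u_2 · u_1 = 0 (should be 0)
  u_3 · u_1 = 0 (should be 0)
  u_3 · u_2 = 0 (should be 0)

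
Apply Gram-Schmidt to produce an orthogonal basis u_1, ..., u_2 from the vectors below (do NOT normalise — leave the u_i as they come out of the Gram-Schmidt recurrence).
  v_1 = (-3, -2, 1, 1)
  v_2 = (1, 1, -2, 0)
Orthogonal basis:
  u_1 = (-3, -2, 1, 1)
  u_2 = (-2/5, 1/15, -23/15, 7/15)

Apply the Gram-Schmidt recurrence
  u_1 = v_1
  u_i = v_i − Σ_{j<i} ((v_i · u_j) / (u_j · u_j)) · u_j.

Step by step this gives:
  u_1 = (-3, -2, 1, 1)
  u_2 = (-2/5, 1/15, -23/15, 7/15)

Orthogonality check:
  u_2 · u_1 = 0 (should be 0)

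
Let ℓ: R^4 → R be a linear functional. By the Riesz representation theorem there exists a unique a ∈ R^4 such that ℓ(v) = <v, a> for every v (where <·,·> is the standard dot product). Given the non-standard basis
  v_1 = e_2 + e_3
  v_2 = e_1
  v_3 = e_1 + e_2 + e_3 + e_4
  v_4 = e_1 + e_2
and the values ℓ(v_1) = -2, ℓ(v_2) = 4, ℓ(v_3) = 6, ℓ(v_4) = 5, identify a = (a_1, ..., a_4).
a = (4, 1, -3, 4)

Write a = (a_1, ..., a_4) in the standard basis. For each basis vector v_i, ℓ(v_i) = <v_i, a> is a linear equation in the a_j's. Collect the n equations into a matrix system V a = ℓ, where row i of V is v_i (expressed in the standard basis). Since V is invertible (lower-triangular with 1s on the diagonal, up to permutation), solve by back-substitution:
  V =
[[0, 1, 1, 0],
 [1, 0, 0, 0],
 [1, 1, 1, 1],
 [1, 1, 0, 0]]
  V a = (-2, 4, 6, 5)
Solving gives a = (4, 1, -3, 4).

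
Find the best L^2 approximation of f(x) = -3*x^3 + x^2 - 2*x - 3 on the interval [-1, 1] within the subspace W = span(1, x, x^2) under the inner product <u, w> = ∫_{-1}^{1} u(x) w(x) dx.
g(x) = x^2 - 19*x/5 - 3

The best approximation g ∈ W is the orthogonal projection of f onto W. Writing g = a_0 + a_1 x + a_2 x^2, the coefficients solve the normal equations G · a = b where
  G_{ij} = <φ_i, φ_j> and b_i = <f, φ_i>, with φ_0 = 1, φ_1 = x, φ_2 = x^2.
G =
  [2, 0, 2/3]
  [0, 2/3, 0]
  [2/3, 0, 2/5],
b = (-16/3, -38/15, -8/5).
Solving gives a_0 = -3, a_1 = -19/5, a_2 = 1, so
  g(x) = x^2 - 19*x/5 - 3.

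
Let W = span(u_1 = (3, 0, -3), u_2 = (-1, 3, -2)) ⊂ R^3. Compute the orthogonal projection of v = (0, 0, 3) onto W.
proj_W(v) = (-1, -1, 2)

Set up U = [u_1 | ... | u_2] ∈ R^(3×2). The projector onto W = col(U) is P = U (U^T U)^(-1) U^T.
Compute U^T U =
  [18, 3]
  [3, 14],
and U^T v = (-9, -6).
Solve U^T U · c = U^T v for the coefficients: c = (-4/9, -1/3). The projection is proj_W(v) = U c.
Check: (v - proj_W(v)) · u_1 = 0  (should be 0).
Check: (v - proj_W(v)) · u_2 = 0  (should be 0).
Result: proj_W(v) = (-1, -1, 2).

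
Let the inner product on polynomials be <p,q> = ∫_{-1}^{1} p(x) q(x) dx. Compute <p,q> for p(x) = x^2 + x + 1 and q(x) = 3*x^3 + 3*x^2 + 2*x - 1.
<p,q> = 46/15

Expand the product: p(x)·q(x) = 3*x^5 + 6*x^4 + 8*x^3 + 4*x^2 + x - 1.
∫_{-1}^{1} of each monomial x^k gives [2/(k+1) if k even, 0 if k odd]. Integrating term-by-term (or equivalently evaluating the antiderivative F(x) = x^6/2 + 6*x^5/5 + 2*x^4 + 4*x^3/3 + x^2/2 - x at the endpoints):
  F(1) − F(−1) = 68/15 − (22/15) = 46/15.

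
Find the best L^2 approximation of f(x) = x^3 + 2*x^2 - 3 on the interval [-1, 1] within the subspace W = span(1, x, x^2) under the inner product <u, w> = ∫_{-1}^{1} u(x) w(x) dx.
g(x) = 2*x^2 + 3*x/5 - 3

The best approximation g ∈ W is the orthogonal projection of f onto W. Writing g = a_0 + a_1 x + a_2 x^2, the coefficients solve the normal equations G · a = b where
  G_{ij} = <φ_i, φ_j> and b_i = <f, φ_i>, with φ_0 = 1, φ_1 = x, φ_2 = x^2.
G =
  [2, 0, 2/3]
  [0, 2/3, 0]
  [2/3, 0, 2/5],
b = (-14/3, 2/5, -6/5).
Solving gives a_0 = -3, a_1 = 3/5, a_2 = 2, so
  g(x) = 2*x^2 + 3*x/5 - 3.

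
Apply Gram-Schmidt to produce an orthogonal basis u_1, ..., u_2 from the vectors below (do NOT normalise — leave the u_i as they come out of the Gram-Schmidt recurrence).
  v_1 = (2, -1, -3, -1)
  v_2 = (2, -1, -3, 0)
Orthogonal basis:
  u_1 = (2, -1, -3, -1)
  u_2 = (2/15, -1/15, -1/5, 14/15)

Apply the Gram-Schmidt recurrence
  u_1 = v_1
  u_i = v_i − Σ_{j<i} ((v_i · u_j) / (u_j · u_j)) · u_j.

Step by step this gives:
  u_1 = (2, -1, -3, -1)
  u_2 = (2/15, -1/15, -1/5, 14/15)

Orthogonality check:
  u_2 · u_1 = 0 (should be 0)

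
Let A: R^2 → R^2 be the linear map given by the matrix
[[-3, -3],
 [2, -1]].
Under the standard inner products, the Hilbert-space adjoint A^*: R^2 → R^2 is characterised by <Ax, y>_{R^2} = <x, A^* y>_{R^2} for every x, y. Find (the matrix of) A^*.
A^* = A^T =
[[-3, 2],
 [-3, -1]]

For real matrices with standard dot products, the defining identity <Ax, y> = <x, A^* y> gives (Ax)^T y = x^T (A^*) y, i.e. x^T A^T y = x^T (A^*) y. Since this holds for all x, y, we must have A^* = A^T. Therefore
A^* =
[[-3, 2],
 [-3, -1]].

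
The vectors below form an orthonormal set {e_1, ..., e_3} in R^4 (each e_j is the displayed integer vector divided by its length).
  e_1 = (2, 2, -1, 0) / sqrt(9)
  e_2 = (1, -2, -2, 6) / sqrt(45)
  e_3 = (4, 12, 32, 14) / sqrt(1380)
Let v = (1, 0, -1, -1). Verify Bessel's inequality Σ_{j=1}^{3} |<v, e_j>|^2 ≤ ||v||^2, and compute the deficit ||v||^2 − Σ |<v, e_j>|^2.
Σ |<v, e_j>|^2 = 57/23; ||v||^2 = 3; deficit = 12/23

Write each e_j = u_j / sqrt(<u_j, u_j>) where u_j is the displayed integer vector. Then <v, e_j> = <v, u_j> / sqrt(<u_j, u_j>), so |<v, e_j>|^2 = <v, u_j>^2 / <u_j, u_j>.
Coefficients: <v, e_1> = 3/sqrt(9), <v, e_2> = -3/sqrt(45), <v, e_3> = -42/sqrt(1380).
Square and sum: Σ |<v, e_j>|^2 = 57/23.
Compute ||v||^2 = v·v = 3.
Deficit = 3 − 57/23 = 12/23 ≥ 0, confirming Bessel's inequality. (The deficit equals ||v − Σ <v,e_j> e_j||^2, the squared distance from v to span{e_j}.)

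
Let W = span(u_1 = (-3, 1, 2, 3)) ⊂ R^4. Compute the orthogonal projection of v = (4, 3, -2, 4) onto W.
proj_W(v) = (3/23, -1/23, -2/23, -3/23)

Set up U = [u_1 | ... | u_1] ∈ R^(4×1). The projector onto W = col(U) is P = U (U^T U)^(-1) U^T.
Compute U^T U =
  [23],
and U^T v = (-1).
Solve U^T U · c = U^T v for the coefficients: c = (-1/23). The projection is proj_W(v) = U c.
Check: (v - proj_W(v)) · u_1 = 0  (should be 0).
Result: proj_W(v) = (3/23, -1/23, -2/23, -3/23).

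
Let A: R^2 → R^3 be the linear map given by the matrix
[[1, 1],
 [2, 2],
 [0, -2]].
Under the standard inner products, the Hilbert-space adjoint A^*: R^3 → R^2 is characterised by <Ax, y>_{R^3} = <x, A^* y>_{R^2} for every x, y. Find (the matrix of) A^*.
A^* = A^T =
[[1, 2, 0],
 [1, 2, -2]]

For real matrices with standard dot products, the defining identity <Ax, y> = <x, A^* y> gives (Ax)^T y = x^T (A^*) y, i.e. x^T A^T y = x^T (A^*) y. Since this holds for all x, y, we must have A^* = A^T. Therefore
A^* =
[[1, 2, 0],
 [1, 2, -2]].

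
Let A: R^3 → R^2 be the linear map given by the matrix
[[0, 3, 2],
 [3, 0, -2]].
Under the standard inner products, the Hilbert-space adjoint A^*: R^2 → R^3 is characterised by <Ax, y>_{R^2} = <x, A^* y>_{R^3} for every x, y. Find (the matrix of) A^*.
A^* = A^T =
[[0, 3],
 [3, 0],
 [2, -2]]

For real matrices with standard dot products, the defining identity <Ax, y> = <x, A^* y> gives (Ax)^T y = x^T (A^*) y, i.e. x^T A^T y = x^T (A^*) y. Since this holds for all x, y, we must have A^* = A^T. Therefore
A^* =
[[0, 3],
 [3, 0],
 [2, -2]].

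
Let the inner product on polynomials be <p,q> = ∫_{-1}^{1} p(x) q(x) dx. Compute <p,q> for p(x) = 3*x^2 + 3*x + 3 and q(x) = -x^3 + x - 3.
<p,q> = -116/5

Expand the product: p(x)·q(x) = -3*x^5 - 3*x^4 - 6*x^2 - 6*x - 9.
∫_{-1}^{1} of each monomial x^k gives [2/(k+1) if k even, 0 if k odd]. Integrating term-by-term (or equivalently evaluating the antiderivative F(x) = -x^6/2 - 3*x^5/5 - 2*x^3 - 3*x^2 - 9*x at the endpoints):
  F(1) − F(−1) = -151/10 − (81/10) = -116/5.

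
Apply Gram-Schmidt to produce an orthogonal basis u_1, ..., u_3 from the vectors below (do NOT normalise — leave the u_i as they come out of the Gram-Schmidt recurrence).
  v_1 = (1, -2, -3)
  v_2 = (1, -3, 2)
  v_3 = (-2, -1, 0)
Orthogonal basis:
  u_1 = (1, -2, -3)
  u_2 = (13/14, -20/7, 31/14)
  u_3 = (-31/15, -31/39, -31/195)

Apply the Gram-Schmidt recurrence
  u_1 = v_1
  u_i = v_i − Σ_{j<i} ((v_i · u_j) / (u_j · u_j)) · u_j.

Step by step this gives:
  u_1 = (1, -2, -3)
  u_2 = (13/14, -20/7, 31/14)
  u_3 = (-31/15, -31/39, -31/195)

Orthogonality check:
  u_2 · u_1 = 0 (should be 0)
  u_3 · u_1 = 0 (should be 0)
  u_3 · u_2 = 0 (should be 0)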